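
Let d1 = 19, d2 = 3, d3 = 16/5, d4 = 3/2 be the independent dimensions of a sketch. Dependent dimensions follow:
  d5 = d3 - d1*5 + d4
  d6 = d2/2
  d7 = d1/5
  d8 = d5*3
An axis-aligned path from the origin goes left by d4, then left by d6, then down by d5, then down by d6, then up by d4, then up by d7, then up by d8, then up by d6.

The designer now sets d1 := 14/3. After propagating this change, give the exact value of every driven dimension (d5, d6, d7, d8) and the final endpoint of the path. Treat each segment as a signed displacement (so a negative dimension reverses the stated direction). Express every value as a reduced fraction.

Apply edit: d1 := 14/3
  d5 = d3 - d1*5 + d4 = -559/30
  d6 = d2/2 = 3/2
  d7 = d1/5 = 14/15
  d8 = d5*3 = -559/10
Walk from origin (0, 0):
  seg 1: left by d4 = 3/2 → (-3/2, 0)
  seg 2: left by d6 = 3/2 → (-3, 0)
  seg 3: down by d5 = -559/30 → (-3, 559/30)
  seg 4: down by d6 = 3/2 → (-3, 257/15)
  seg 5: up by d4 = 3/2 → (-3, 559/30)
  seg 6: up by d7 = 14/15 → (-3, 587/30)
  seg 7: up by d8 = -559/10 → (-3, -109/3)
  seg 8: up by d6 = 3/2 → (-3, -209/6)

d5 = -559/30
d6 = 3/2
d7 = 14/15
d8 = -559/10
endpoint = (-3, -209/6)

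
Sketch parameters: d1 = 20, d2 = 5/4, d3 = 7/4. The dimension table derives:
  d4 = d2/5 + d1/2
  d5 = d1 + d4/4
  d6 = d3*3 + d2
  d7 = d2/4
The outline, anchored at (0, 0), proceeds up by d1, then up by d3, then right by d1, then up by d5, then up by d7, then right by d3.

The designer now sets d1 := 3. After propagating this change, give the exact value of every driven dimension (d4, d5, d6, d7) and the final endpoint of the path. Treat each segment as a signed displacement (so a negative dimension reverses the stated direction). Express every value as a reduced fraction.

Apply edit: d1 := 3
  d4 = d2/5 + d1/2 = 7/4
  d5 = d1 + d4/4 = 55/16
  d6 = d3*3 + d2 = 13/2
  d7 = d2/4 = 5/16
Walk from origin (0, 0):
  seg 1: up by d1 = 3 → (0, 3)
  seg 2: up by d3 = 7/4 → (0, 19/4)
  seg 3: right by d1 = 3 → (3, 19/4)
  seg 4: up by d5 = 55/16 → (3, 131/16)
  seg 5: up by d7 = 5/16 → (3, 17/2)
  seg 6: right by d3 = 7/4 → (19/4, 17/2)

d4 = 7/4
d5 = 55/16
d6 = 13/2
d7 = 5/16
endpoint = (19/4, 17/2)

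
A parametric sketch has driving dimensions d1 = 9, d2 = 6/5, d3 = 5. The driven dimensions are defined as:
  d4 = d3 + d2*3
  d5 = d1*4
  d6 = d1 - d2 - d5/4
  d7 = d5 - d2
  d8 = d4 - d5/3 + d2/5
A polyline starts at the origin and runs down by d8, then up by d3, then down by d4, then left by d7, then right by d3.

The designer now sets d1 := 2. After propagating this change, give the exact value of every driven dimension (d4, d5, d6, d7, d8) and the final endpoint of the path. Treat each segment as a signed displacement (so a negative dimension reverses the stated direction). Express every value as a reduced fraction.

Apply edit: d1 := 2
  d4 = d3 + d2*3 = 43/5
  d5 = d1*4 = 8
  d6 = d1 - d2 - d5/4 = -6/5
  d7 = d5 - d2 = 34/5
  d8 = d4 - d5/3 + d2/5 = 463/75
Walk from origin (0, 0):
  seg 1: down by d8 = 463/75 → (0, -463/75)
  seg 2: up by d3 = 5 → (0, -88/75)
  seg 3: down by d4 = 43/5 → (0, -733/75)
  seg 4: left by d7 = 34/5 → (-34/5, -733/75)
  seg 5: right by d3 = 5 → (-9/5, -733/75)

d4 = 43/5
d5 = 8
d6 = -6/5
d7 = 34/5
d8 = 463/75
endpoint = (-9/5, -733/75)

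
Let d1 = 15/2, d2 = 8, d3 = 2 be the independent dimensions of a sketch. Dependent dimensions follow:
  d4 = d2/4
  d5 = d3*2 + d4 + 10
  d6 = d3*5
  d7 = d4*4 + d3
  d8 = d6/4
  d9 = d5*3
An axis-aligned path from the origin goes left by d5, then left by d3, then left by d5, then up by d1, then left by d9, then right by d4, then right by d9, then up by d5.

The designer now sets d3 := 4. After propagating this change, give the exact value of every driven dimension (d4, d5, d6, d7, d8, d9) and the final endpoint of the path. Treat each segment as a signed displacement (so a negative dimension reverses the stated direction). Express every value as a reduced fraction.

d4 = 2
d5 = 20
d6 = 20
d7 = 12
d8 = 5
d9 = 60
endpoint = (-42, 55/2)

Apply edit: d3 := 4
  d4 = d2/4 = 2
  d5 = d3*2 + d4 + 10 = 20
  d6 = d3*5 = 20
  d7 = d4*4 + d3 = 12
  d8 = d6/4 = 5
  d9 = d5*3 = 60
Walk from origin (0, 0):
  seg 1: left by d5 = 20 → (-20, 0)
  seg 2: left by d3 = 4 → (-24, 0)
  seg 3: left by d5 = 20 → (-44, 0)
  seg 4: up by d1 = 15/2 → (-44, 15/2)
  seg 5: left by d9 = 60 → (-104, 15/2)
  seg 6: right by d4 = 2 → (-102, 15/2)
  seg 7: right by d9 = 60 → (-42, 15/2)
  seg 8: up by d5 = 20 → (-42, 55/2)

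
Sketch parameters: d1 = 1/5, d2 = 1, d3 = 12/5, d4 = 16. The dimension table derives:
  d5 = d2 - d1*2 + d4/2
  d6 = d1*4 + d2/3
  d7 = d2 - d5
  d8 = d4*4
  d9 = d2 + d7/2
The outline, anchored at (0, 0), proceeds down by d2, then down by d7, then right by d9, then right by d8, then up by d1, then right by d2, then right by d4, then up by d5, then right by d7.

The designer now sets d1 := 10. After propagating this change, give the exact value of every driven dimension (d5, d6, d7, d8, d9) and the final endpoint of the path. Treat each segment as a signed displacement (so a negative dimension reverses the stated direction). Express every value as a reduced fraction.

d5 = -11
d6 = 121/3
d7 = 12
d8 = 64
d9 = 7
endpoint = (100, -14)

Apply edit: d1 := 10
  d5 = d2 - d1*2 + d4/2 = -11
  d6 = d1*4 + d2/3 = 121/3
  d7 = d2 - d5 = 12
  d8 = d4*4 = 64
  d9 = d2 + d7/2 = 7
Walk from origin (0, 0):
  seg 1: down by d2 = 1 → (0, -1)
  seg 2: down by d7 = 12 → (0, -13)
  seg 3: right by d9 = 7 → (7, -13)
  seg 4: right by d8 = 64 → (71, -13)
  seg 5: up by d1 = 10 → (71, -3)
  seg 6: right by d2 = 1 → (72, -3)
  seg 7: right by d4 = 16 → (88, -3)
  seg 8: up by d5 = -11 → (88, -14)
  seg 9: right by d7 = 12 → (100, -14)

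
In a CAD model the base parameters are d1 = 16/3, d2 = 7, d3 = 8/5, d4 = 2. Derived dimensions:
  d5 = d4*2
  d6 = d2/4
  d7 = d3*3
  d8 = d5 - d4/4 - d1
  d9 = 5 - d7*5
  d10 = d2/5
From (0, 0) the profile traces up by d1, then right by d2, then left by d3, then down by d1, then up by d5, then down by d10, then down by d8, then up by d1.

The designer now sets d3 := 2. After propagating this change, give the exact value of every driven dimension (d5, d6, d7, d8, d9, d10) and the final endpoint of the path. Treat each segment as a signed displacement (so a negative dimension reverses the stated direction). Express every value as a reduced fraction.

Apply edit: d3 := 2
  d5 = d4*2 = 4
  d6 = d2/4 = 7/4
  d7 = d3*3 = 6
  d8 = d5 - d4/4 - d1 = -11/6
  d9 = 5 - d7*5 = -25
  d10 = d2/5 = 7/5
Walk from origin (0, 0):
  seg 1: up by d1 = 16/3 → (0, 16/3)
  seg 2: right by d2 = 7 → (7, 16/3)
  seg 3: left by d3 = 2 → (5, 16/3)
  seg 4: down by d1 = 16/3 → (5, 0)
  seg 5: up by d5 = 4 → (5, 4)
  seg 6: down by d10 = 7/5 → (5, 13/5)
  seg 7: down by d8 = -11/6 → (5, 133/30)
  seg 8: up by d1 = 16/3 → (5, 293/30)

d5 = 4
d6 = 7/4
d7 = 6
d8 = -11/6
d9 = -25
d10 = 7/5
endpoint = (5, 293/30)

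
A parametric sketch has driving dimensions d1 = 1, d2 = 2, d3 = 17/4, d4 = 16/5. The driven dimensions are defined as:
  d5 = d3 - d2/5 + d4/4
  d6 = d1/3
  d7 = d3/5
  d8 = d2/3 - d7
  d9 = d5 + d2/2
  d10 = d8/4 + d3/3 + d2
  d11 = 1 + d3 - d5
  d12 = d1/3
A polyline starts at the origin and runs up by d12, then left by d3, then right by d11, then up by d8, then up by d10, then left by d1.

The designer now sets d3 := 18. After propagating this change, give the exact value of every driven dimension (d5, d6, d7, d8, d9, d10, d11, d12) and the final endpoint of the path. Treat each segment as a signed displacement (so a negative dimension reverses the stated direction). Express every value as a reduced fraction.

Apply edit: d3 := 18
  d5 = d3 - d2/5 + d4/4 = 92/5
  d6 = d1/3 = 1/3
  d7 = d3/5 = 18/5
  d8 = d2/3 - d7 = -44/15
  d9 = d5 + d2/2 = 97/5
  d10 = d8/4 + d3/3 + d2 = 109/15
  d11 = 1 + d3 - d5 = 3/5
  d12 = d1/3 = 1/3
Walk from origin (0, 0):
  seg 1: up by d12 = 1/3 → (0, 1/3)
  seg 2: left by d3 = 18 → (-18, 1/3)
  seg 3: right by d11 = 3/5 → (-87/5, 1/3)
  seg 4: up by d8 = -44/15 → (-87/5, -13/5)
  seg 5: up by d10 = 109/15 → (-87/5, 14/3)
  seg 6: left by d1 = 1 → (-92/5, 14/3)

d5 = 92/5
d6 = 1/3
d7 = 18/5
d8 = -44/15
d9 = 97/5
d10 = 109/15
d11 = 3/5
d12 = 1/3
endpoint = (-92/5, 14/3)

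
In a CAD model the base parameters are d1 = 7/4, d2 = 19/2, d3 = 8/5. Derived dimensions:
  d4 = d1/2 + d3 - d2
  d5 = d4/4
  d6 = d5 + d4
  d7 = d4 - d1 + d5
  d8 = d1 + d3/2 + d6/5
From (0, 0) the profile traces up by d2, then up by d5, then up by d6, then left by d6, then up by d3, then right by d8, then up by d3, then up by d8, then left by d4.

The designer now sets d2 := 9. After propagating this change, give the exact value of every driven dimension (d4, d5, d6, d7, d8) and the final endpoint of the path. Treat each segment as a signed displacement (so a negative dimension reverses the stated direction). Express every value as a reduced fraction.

Apply edit: d2 := 9
  d4 = d1/2 + d3 - d2 = -261/40
  d5 = d4/4 = -261/160
  d6 = d5 + d4 = -261/32
  d7 = d4 - d1 + d5 = -317/32
  d8 = d1 + d3/2 + d6/5 = 147/160
Walk from origin (0, 0):
  seg 1: up by d2 = 9 → (0, 9)
  seg 2: up by d5 = -261/160 → (0, 1179/160)
  seg 3: up by d6 = -261/32 → (0, -63/80)
  seg 4: left by d6 = -261/32 → (261/32, -63/80)
  seg 5: up by d3 = 8/5 → (261/32, 13/16)
  seg 6: right by d8 = 147/160 → (363/40, 13/16)
  seg 7: up by d3 = 8/5 → (363/40, 193/80)
  seg 8: up by d8 = 147/160 → (363/40, 533/160)
  seg 9: left by d4 = -261/40 → (78/5, 533/160)

d4 = -261/40
d5 = -261/160
d6 = -261/32
d7 = -317/32
d8 = 147/160
endpoint = (78/5, 533/160)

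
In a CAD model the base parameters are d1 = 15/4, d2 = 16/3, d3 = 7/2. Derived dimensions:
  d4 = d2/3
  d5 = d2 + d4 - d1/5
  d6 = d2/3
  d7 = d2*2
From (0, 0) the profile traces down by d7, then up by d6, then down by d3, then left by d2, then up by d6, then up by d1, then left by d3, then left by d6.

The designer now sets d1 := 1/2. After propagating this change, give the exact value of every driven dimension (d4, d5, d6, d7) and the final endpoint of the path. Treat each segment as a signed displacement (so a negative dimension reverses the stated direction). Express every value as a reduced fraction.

d4 = 16/9
d5 = 631/90
d6 = 16/9
d7 = 32/3
endpoint = (-191/18, -91/9)

Apply edit: d1 := 1/2
  d4 = d2/3 = 16/9
  d5 = d2 + d4 - d1/5 = 631/90
  d6 = d2/3 = 16/9
  d7 = d2*2 = 32/3
Walk from origin (0, 0):
  seg 1: down by d7 = 32/3 → (0, -32/3)
  seg 2: up by d6 = 16/9 → (0, -80/9)
  seg 3: down by d3 = 7/2 → (0, -223/18)
  seg 4: left by d2 = 16/3 → (-16/3, -223/18)
  seg 5: up by d6 = 16/9 → (-16/3, -191/18)
  seg 6: up by d1 = 1/2 → (-16/3, -91/9)
  seg 7: left by d3 = 7/2 → (-53/6, -91/9)
  seg 8: left by d6 = 16/9 → (-191/18, -91/9)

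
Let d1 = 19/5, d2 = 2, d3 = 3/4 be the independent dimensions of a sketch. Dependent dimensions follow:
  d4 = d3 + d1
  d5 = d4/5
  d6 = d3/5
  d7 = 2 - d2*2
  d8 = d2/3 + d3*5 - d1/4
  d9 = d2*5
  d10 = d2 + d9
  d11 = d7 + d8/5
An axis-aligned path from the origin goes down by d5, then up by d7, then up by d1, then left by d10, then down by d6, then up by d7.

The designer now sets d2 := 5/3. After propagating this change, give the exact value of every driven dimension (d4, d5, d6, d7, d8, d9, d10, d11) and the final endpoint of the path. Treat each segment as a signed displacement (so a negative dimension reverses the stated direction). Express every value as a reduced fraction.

d4 = 91/20
d5 = 91/100
d6 = 3/20
d7 = -4/3
d8 = 151/45
d9 = 25/3
d10 = 10
d11 = -149/225
endpoint = (-10, 11/150)

Apply edit: d2 := 5/3
  d4 = d3 + d1 = 91/20
  d5 = d4/5 = 91/100
  d6 = d3/5 = 3/20
  d7 = 2 - d2*2 = -4/3
  d8 = d2/3 + d3*5 - d1/4 = 151/45
  d9 = d2*5 = 25/3
  d10 = d2 + d9 = 10
  d11 = d7 + d8/5 = -149/225
Walk from origin (0, 0):
  seg 1: down by d5 = 91/100 → (0, -91/100)
  seg 2: up by d7 = -4/3 → (0, -673/300)
  seg 3: up by d1 = 19/5 → (0, 467/300)
  seg 4: left by d10 = 10 → (-10, 467/300)
  seg 5: down by d6 = 3/20 → (-10, 211/150)
  seg 6: up by d7 = -4/3 → (-10, 11/150)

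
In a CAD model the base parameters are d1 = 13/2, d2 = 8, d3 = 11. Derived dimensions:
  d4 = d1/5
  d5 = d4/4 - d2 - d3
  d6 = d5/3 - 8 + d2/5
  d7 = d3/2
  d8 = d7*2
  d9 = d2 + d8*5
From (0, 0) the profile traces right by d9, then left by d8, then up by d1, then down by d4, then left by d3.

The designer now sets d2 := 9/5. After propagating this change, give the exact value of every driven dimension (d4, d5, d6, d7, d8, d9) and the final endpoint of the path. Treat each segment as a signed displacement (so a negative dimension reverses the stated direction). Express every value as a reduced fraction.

d4 = 13/10
d5 = -499/40
d6 = -7079/600
d7 = 11/2
d8 = 11
d9 = 284/5
endpoint = (174/5, 26/5)

Apply edit: d2 := 9/5
  d4 = d1/5 = 13/10
  d5 = d4/4 - d2 - d3 = -499/40
  d6 = d5/3 - 8 + d2/5 = -7079/600
  d7 = d3/2 = 11/2
  d8 = d7*2 = 11
  d9 = d2 + d8*5 = 284/5
Walk from origin (0, 0):
  seg 1: right by d9 = 284/5 → (284/5, 0)
  seg 2: left by d8 = 11 → (229/5, 0)
  seg 3: up by d1 = 13/2 → (229/5, 13/2)
  seg 4: down by d4 = 13/10 → (229/5, 26/5)
  seg 5: left by d3 = 11 → (174/5, 26/5)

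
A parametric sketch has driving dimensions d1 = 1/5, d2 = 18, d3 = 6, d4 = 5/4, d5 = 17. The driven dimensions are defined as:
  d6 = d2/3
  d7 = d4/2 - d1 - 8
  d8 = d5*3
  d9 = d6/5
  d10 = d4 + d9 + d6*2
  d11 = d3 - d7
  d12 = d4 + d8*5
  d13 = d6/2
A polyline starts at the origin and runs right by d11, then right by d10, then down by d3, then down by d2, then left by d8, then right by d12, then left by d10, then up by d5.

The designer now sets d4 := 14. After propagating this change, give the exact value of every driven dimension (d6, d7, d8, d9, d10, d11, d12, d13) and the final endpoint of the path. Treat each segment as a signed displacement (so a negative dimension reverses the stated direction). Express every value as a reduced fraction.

d6 = 6
d7 = -6/5
d8 = 51
d9 = 6/5
d10 = 136/5
d11 = 36/5
d12 = 269
d13 = 3
endpoint = (1126/5, -7)

Apply edit: d4 := 14
  d6 = d2/3 = 6
  d7 = d4/2 - d1 - 8 = -6/5
  d8 = d5*3 = 51
  d9 = d6/5 = 6/5
  d10 = d4 + d9 + d6*2 = 136/5
  d11 = d3 - d7 = 36/5
  d12 = d4 + d8*5 = 269
  d13 = d6/2 = 3
Walk from origin (0, 0):
  seg 1: right by d11 = 36/5 → (36/5, 0)
  seg 2: right by d10 = 136/5 → (172/5, 0)
  seg 3: down by d3 = 6 → (172/5, -6)
  seg 4: down by d2 = 18 → (172/5, -24)
  seg 5: left by d8 = 51 → (-83/5, -24)
  seg 6: right by d12 = 269 → (1262/5, -24)
  seg 7: left by d10 = 136/5 → (1126/5, -24)
  seg 8: up by d5 = 17 → (1126/5, -7)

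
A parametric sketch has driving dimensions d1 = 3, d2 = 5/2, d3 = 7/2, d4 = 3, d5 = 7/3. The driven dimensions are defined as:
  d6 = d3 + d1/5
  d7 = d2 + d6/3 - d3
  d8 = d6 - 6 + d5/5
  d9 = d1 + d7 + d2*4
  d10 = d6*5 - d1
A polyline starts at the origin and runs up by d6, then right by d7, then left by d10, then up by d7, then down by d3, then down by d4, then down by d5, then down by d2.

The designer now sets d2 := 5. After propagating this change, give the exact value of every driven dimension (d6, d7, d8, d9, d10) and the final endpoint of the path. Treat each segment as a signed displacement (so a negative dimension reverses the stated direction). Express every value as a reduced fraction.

Apply edit: d2 := 5
  d6 = d3 + d1/5 = 41/10
  d7 = d2 + d6/3 - d3 = 43/15
  d8 = d6 - 6 + d5/5 = -43/30
  d9 = d1 + d7 + d2*4 = 388/15
  d10 = d6*5 - d1 = 35/2
Walk from origin (0, 0):
  seg 1: up by d6 = 41/10 → (0, 41/10)
  seg 2: right by d7 = 43/15 → (43/15, 41/10)
  seg 3: left by d10 = 35/2 → (-439/30, 41/10)
  seg 4: up by d7 = 43/15 → (-439/30, 209/30)
  seg 5: down by d3 = 7/2 → (-439/30, 52/15)
  seg 6: down by d4 = 3 → (-439/30, 7/15)
  seg 7: down by d5 = 7/3 → (-439/30, -28/15)
  seg 8: down by d2 = 5 → (-439/30, -103/15)

d6 = 41/10
d7 = 43/15
d8 = -43/30
d9 = 388/15
d10 = 35/2
endpoint = (-439/30, -103/15)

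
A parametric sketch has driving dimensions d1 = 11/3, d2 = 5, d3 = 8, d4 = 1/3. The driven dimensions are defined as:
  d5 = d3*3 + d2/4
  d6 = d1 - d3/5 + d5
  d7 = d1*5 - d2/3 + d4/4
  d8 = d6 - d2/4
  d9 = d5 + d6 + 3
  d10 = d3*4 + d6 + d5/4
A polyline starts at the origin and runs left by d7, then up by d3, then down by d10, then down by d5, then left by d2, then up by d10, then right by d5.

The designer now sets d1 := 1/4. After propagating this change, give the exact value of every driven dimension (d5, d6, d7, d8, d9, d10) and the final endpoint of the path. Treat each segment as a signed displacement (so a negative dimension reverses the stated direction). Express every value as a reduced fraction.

Apply edit: d1 := 1/4
  d5 = d3*3 + d2/4 = 101/4
  d6 = d1 - d3/5 + d5 = 239/10
  d7 = d1*5 - d2/3 + d4/4 = -1/3
  d8 = d6 - d2/4 = 453/20
  d9 = d5 + d6 + 3 = 1043/20
  d10 = d3*4 + d6 + d5/4 = 4977/80
Walk from origin (0, 0):
  seg 1: left by d7 = -1/3 → (1/3, 0)
  seg 2: up by d3 = 8 → (1/3, 8)
  seg 3: down by d10 = 4977/80 → (1/3, -4337/80)
  seg 4: down by d5 = 101/4 → (1/3, -6357/80)
  seg 5: left by d2 = 5 → (-14/3, -6357/80)
  seg 6: up by d10 = 4977/80 → (-14/3, -69/4)
  seg 7: right by d5 = 101/4 → (247/12, -69/4)

d5 = 101/4
d6 = 239/10
d7 = -1/3
d8 = 453/20
d9 = 1043/20
d10 = 4977/80
endpoint = (247/12, -69/4)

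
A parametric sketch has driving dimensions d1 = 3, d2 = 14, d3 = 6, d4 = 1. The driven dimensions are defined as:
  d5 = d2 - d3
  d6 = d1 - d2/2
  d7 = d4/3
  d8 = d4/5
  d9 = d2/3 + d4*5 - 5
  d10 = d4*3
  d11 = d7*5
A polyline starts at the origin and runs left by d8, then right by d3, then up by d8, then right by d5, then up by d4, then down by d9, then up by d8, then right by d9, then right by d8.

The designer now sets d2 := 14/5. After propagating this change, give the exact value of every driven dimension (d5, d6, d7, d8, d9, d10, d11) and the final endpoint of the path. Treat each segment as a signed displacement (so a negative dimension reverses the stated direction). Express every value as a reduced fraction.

d5 = -16/5
d6 = 8/5
d7 = 1/3
d8 = 1/5
d9 = 14/15
d10 = 3
d11 = 5/3
endpoint = (56/15, 7/15)

Apply edit: d2 := 14/5
  d5 = d2 - d3 = -16/5
  d6 = d1 - d2/2 = 8/5
  d7 = d4/3 = 1/3
  d8 = d4/5 = 1/5
  d9 = d2/3 + d4*5 - 5 = 14/15
  d10 = d4*3 = 3
  d11 = d7*5 = 5/3
Walk from origin (0, 0):
  seg 1: left by d8 = 1/5 → (-1/5, 0)
  seg 2: right by d3 = 6 → (29/5, 0)
  seg 3: up by d8 = 1/5 → (29/5, 1/5)
  seg 4: right by d5 = -16/5 → (13/5, 1/5)
  seg 5: up by d4 = 1 → (13/5, 6/5)
  seg 6: down by d9 = 14/15 → (13/5, 4/15)
  seg 7: up by d8 = 1/5 → (13/5, 7/15)
  seg 8: right by d9 = 14/15 → (53/15, 7/15)
  seg 9: right by d8 = 1/5 → (56/15, 7/15)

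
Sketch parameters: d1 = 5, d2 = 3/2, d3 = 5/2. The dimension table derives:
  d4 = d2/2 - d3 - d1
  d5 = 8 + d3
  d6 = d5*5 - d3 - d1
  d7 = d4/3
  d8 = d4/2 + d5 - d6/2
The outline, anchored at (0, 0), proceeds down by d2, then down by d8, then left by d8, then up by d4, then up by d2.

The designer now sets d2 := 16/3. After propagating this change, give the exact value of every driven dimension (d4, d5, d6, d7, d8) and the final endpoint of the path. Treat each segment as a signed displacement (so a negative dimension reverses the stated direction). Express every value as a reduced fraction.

Apply edit: d2 := 16/3
  d4 = d2/2 - d3 - d1 = -29/6
  d5 = 8 + d3 = 21/2
  d6 = d5*5 - d3 - d1 = 45
  d7 = d4/3 = -29/18
  d8 = d4/2 + d5 - d6/2 = -173/12
Walk from origin (0, 0):
  seg 1: down by d2 = 16/3 → (0, -16/3)
  seg 2: down by d8 = -173/12 → (0, 109/12)
  seg 3: left by d8 = -173/12 → (173/12, 109/12)
  seg 4: up by d4 = -29/6 → (173/12, 17/4)
  seg 5: up by d2 = 16/3 → (173/12, 115/12)

d4 = -29/6
d5 = 21/2
d6 = 45
d7 = -29/18
d8 = -173/12
endpoint = (173/12, 115/12)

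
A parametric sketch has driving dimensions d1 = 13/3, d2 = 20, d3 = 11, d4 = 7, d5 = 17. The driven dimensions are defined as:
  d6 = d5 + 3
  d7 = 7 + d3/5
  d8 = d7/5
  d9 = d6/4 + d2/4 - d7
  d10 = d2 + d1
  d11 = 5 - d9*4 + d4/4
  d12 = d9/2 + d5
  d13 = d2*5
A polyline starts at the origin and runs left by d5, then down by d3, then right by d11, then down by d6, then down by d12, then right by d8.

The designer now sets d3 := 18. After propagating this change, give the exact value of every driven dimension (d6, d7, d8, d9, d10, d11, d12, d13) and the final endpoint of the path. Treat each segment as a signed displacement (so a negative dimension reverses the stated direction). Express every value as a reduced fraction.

d6 = 20
d7 = 53/5
d8 = 53/25
d9 = -3/5
d10 = 73/3
d11 = 183/20
d12 = 167/10
d13 = 100
endpoint = (-573/100, -547/10)

Apply edit: d3 := 18
  d6 = d5 + 3 = 20
  d7 = 7 + d3/5 = 53/5
  d8 = d7/5 = 53/25
  d9 = d6/4 + d2/4 - d7 = -3/5
  d10 = d2 + d1 = 73/3
  d11 = 5 - d9*4 + d4/4 = 183/20
  d12 = d9/2 + d5 = 167/10
  d13 = d2*5 = 100
Walk from origin (0, 0):
  seg 1: left by d5 = 17 → (-17, 0)
  seg 2: down by d3 = 18 → (-17, -18)
  seg 3: right by d11 = 183/20 → (-157/20, -18)
  seg 4: down by d6 = 20 → (-157/20, -38)
  seg 5: down by d12 = 167/10 → (-157/20, -547/10)
  seg 6: right by d8 = 53/25 → (-573/100, -547/10)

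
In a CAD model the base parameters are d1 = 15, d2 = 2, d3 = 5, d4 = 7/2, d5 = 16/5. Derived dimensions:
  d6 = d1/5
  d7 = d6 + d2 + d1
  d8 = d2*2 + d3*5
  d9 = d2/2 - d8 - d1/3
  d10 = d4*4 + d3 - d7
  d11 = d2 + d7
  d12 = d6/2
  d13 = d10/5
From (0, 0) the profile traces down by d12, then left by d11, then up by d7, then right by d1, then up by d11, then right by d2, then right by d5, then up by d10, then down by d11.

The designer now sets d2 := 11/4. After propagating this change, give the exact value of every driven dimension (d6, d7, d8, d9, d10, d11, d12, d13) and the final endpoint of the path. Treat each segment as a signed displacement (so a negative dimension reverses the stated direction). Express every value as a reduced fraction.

Apply edit: d2 := 11/4
  d6 = d1/5 = 3
  d7 = d6 + d2 + d1 = 83/4
  d8 = d2*2 + d3*5 = 61/2
  d9 = d2/2 - d8 - d1/3 = -273/8
  d10 = d4*4 + d3 - d7 = -7/4
  d11 = d2 + d7 = 47/2
  d12 = d6/2 = 3/2
  d13 = d10/5 = -7/20
Walk from origin (0, 0):
  seg 1: down by d12 = 3/2 → (0, -3/2)
  seg 2: left by d11 = 47/2 → (-47/2, -3/2)
  seg 3: up by d7 = 83/4 → (-47/2, 77/4)
  seg 4: right by d1 = 15 → (-17/2, 77/4)
  seg 5: up by d11 = 47/2 → (-17/2, 171/4)
  seg 6: right by d2 = 11/4 → (-23/4, 171/4)
  seg 7: right by d5 = 16/5 → (-51/20, 171/4)
  seg 8: up by d10 = -7/4 → (-51/20, 41)
  seg 9: down by d11 = 47/2 → (-51/20, 35/2)

d6 = 3
d7 = 83/4
d8 = 61/2
d9 = -273/8
d10 = -7/4
d11 = 47/2
d12 = 3/2
d13 = -7/20
endpoint = (-51/20, 35/2)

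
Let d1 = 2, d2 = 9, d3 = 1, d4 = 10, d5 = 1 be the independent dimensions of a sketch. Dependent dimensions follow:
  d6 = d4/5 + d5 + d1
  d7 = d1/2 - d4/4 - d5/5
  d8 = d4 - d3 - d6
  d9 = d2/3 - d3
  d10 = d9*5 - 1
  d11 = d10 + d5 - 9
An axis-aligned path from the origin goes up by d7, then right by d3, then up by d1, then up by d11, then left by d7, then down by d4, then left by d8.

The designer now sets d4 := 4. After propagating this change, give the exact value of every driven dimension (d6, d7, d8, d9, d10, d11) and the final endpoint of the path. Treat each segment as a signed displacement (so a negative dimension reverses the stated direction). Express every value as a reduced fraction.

d6 = 19/5
d7 = -1/5
d8 = -4/5
d9 = 2
d10 = 9
d11 = 1
endpoint = (2, -6/5)

Apply edit: d4 := 4
  d6 = d4/5 + d5 + d1 = 19/5
  d7 = d1/2 - d4/4 - d5/5 = -1/5
  d8 = d4 - d3 - d6 = -4/5
  d9 = d2/3 - d3 = 2
  d10 = d9*5 - 1 = 9
  d11 = d10 + d5 - 9 = 1
Walk from origin (0, 0):
  seg 1: up by d7 = -1/5 → (0, -1/5)
  seg 2: right by d3 = 1 → (1, -1/5)
  seg 3: up by d1 = 2 → (1, 9/5)
  seg 4: up by d11 = 1 → (1, 14/5)
  seg 5: left by d7 = -1/5 → (6/5, 14/5)
  seg 6: down by d4 = 4 → (6/5, -6/5)
  seg 7: left by d8 = -4/5 → (2, -6/5)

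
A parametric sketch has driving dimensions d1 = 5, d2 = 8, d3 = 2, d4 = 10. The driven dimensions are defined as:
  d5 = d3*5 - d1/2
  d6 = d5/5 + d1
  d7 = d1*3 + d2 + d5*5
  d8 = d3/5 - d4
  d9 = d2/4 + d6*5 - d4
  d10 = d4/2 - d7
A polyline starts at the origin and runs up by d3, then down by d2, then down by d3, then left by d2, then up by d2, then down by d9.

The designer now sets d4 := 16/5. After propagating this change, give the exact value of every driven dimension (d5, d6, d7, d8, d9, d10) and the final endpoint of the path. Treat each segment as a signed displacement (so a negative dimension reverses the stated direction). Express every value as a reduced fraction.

Apply edit: d4 := 16/5
  d5 = d3*5 - d1/2 = 15/2
  d6 = d5/5 + d1 = 13/2
  d7 = d1*3 + d2 + d5*5 = 121/2
  d8 = d3/5 - d4 = -14/5
  d9 = d2/4 + d6*5 - d4 = 313/10
  d10 = d4/2 - d7 = -589/10
Walk from origin (0, 0):
  seg 1: up by d3 = 2 → (0, 2)
  seg 2: down by d2 = 8 → (0, -6)
  seg 3: down by d3 = 2 → (0, -8)
  seg 4: left by d2 = 8 → (-8, -8)
  seg 5: up by d2 = 8 → (-8, 0)
  seg 6: down by d9 = 313/10 → (-8, -313/10)

d5 = 15/2
d6 = 13/2
d7 = 121/2
d8 = -14/5
d9 = 313/10
d10 = -589/10
endpoint = (-8, -313/10)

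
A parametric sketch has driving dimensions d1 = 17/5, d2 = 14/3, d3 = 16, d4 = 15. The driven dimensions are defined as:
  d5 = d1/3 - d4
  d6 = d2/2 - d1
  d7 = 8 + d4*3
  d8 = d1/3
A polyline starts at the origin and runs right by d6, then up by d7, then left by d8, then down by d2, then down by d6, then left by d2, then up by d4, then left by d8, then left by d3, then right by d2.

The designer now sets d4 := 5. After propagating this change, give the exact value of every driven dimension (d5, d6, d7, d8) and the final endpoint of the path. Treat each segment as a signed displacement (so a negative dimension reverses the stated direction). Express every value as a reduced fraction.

Apply edit: d4 := 5
  d5 = d1/3 - d4 = -58/15
  d6 = d2/2 - d1 = -16/15
  d7 = 8 + d4*3 = 23
  d8 = d1/3 = 17/15
Walk from origin (0, 0):
  seg 1: right by d6 = -16/15 → (-16/15, 0)
  seg 2: up by d7 = 23 → (-16/15, 23)
  seg 3: left by d8 = 17/15 → (-11/5, 23)
  seg 4: down by d2 = 14/3 → (-11/5, 55/3)
  seg 5: down by d6 = -16/15 → (-11/5, 97/5)
  seg 6: left by d2 = 14/3 → (-103/15, 97/5)
  seg 7: up by d4 = 5 → (-103/15, 122/5)
  seg 8: left by d8 = 17/15 → (-8, 122/5)
  seg 9: left by d3 = 16 → (-24, 122/5)
  seg 10: right by d2 = 14/3 → (-58/3, 122/5)

d5 = -58/15
d6 = -16/15
d7 = 23
d8 = 17/15
endpoint = (-58/3, 122/5)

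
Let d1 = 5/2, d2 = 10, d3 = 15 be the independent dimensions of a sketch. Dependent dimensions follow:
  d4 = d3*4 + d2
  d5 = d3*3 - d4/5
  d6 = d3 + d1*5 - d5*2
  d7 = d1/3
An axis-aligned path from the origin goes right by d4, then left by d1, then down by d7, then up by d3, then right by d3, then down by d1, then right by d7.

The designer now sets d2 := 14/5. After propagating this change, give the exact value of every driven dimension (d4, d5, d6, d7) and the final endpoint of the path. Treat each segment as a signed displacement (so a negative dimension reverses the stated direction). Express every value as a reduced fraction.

Apply edit: d2 := 14/5
  d4 = d3*4 + d2 = 314/5
  d5 = d3*3 - d4/5 = 811/25
  d6 = d3 + d1*5 - d5*2 = -1869/50
  d7 = d1/3 = 5/6
Walk from origin (0, 0):
  seg 1: right by d4 = 314/5 → (314/5, 0)
  seg 2: left by d1 = 5/2 → (603/10, 0)
  seg 3: down by d7 = 5/6 → (603/10, -5/6)
  seg 4: up by d3 = 15 → (603/10, 85/6)
  seg 5: right by d3 = 15 → (753/10, 85/6)
  seg 6: down by d1 = 5/2 → (753/10, 35/3)
  seg 7: right by d7 = 5/6 → (1142/15, 35/3)

d4 = 314/5
d5 = 811/25
d6 = -1869/50
d7 = 5/6
endpoint = (1142/15, 35/3)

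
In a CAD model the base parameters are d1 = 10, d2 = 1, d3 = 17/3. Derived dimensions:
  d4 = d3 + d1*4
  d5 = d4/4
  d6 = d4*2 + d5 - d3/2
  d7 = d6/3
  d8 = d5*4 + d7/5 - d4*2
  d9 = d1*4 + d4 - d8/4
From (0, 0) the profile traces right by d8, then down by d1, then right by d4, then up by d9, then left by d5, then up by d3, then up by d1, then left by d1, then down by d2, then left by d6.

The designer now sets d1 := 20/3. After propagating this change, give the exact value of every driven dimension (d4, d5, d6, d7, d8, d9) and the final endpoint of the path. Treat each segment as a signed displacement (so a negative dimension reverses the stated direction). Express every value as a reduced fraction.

Apply edit: d1 := 20/3
  d4 = d3 + d1*4 = 97/3
  d5 = d4/4 = 97/12
  d6 = d4*2 + d5 - d3/2 = 839/12
  d7 = d6/3 = 839/36
  d8 = d5*4 + d7/5 - d4*2 = -4981/180
  d9 = d1*4 + d4 - d8/4 = 47461/720
Walk from origin (0, 0):
  seg 1: right by d8 = -4981/180 → (-4981/180, 0)
  seg 2: down by d1 = 20/3 → (-4981/180, -20/3)
  seg 3: right by d4 = 97/3 → (839/180, -20/3)
  seg 4: up by d9 = 47461/720 → (839/180, 42661/720)
  seg 5: left by d5 = 97/12 → (-154/45, 42661/720)
  seg 6: up by d3 = 17/3 → (-154/45, 46741/720)
  seg 7: up by d1 = 20/3 → (-154/45, 51541/720)
  seg 8: left by d1 = 20/3 → (-454/45, 51541/720)
  seg 9: down by d2 = 1 → (-454/45, 50821/720)
  seg 10: left by d6 = 839/12 → (-14401/180, 50821/720)

d4 = 97/3
d5 = 97/12
d6 = 839/12
d7 = 839/36
d8 = -4981/180
d9 = 47461/720
endpoint = (-14401/180, 50821/720)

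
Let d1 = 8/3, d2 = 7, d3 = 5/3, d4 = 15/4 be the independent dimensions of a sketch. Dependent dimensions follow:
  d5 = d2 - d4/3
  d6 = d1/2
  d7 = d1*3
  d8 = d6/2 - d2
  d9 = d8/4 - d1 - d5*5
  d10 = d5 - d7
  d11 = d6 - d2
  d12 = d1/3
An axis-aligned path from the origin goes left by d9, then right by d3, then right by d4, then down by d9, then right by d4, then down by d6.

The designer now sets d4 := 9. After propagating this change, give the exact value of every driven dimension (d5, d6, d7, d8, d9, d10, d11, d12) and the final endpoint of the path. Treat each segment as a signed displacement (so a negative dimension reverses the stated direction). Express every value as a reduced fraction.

d5 = 4
d6 = 4/3
d7 = 8
d8 = -19/3
d9 = -97/4
d10 = -4
d11 = -17/3
d12 = 8/9
endpoint = (527/12, 275/12)

Apply edit: d4 := 9
  d5 = d2 - d4/3 = 4
  d6 = d1/2 = 4/3
  d7 = d1*3 = 8
  d8 = d6/2 - d2 = -19/3
  d9 = d8/4 - d1 - d5*5 = -97/4
  d10 = d5 - d7 = -4
  d11 = d6 - d2 = -17/3
  d12 = d1/3 = 8/9
Walk from origin (0, 0):
  seg 1: left by d9 = -97/4 → (97/4, 0)
  seg 2: right by d3 = 5/3 → (311/12, 0)
  seg 3: right by d4 = 9 → (419/12, 0)
  seg 4: down by d9 = -97/4 → (419/12, 97/4)
  seg 5: right by d4 = 9 → (527/12, 97/4)
  seg 6: down by d6 = 4/3 → (527/12, 275/12)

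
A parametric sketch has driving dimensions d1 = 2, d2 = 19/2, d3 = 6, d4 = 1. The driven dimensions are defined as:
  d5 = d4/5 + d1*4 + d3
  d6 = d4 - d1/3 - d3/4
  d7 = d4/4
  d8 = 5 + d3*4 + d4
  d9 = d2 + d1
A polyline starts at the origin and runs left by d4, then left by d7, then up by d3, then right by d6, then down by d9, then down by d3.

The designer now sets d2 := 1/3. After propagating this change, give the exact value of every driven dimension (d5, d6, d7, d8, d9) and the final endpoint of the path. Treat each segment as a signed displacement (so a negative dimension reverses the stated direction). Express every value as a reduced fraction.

Apply edit: d2 := 1/3
  d5 = d4/5 + d1*4 + d3 = 71/5
  d6 = d4 - d1/3 - d3/4 = -7/6
  d7 = d4/4 = 1/4
  d8 = 5 + d3*4 + d4 = 30
  d9 = d2 + d1 = 7/3
Walk from origin (0, 0):
  seg 1: left by d4 = 1 → (-1, 0)
  seg 2: left by d7 = 1/4 → (-5/4, 0)
  seg 3: up by d3 = 6 → (-5/4, 6)
  seg 4: right by d6 = -7/6 → (-29/12, 6)
  seg 5: down by d9 = 7/3 → (-29/12, 11/3)
  seg 6: down by d3 = 6 → (-29/12, -7/3)

d5 = 71/5
d6 = -7/6
d7 = 1/4
d8 = 30
d9 = 7/3
endpoint = (-29/12, -7/3)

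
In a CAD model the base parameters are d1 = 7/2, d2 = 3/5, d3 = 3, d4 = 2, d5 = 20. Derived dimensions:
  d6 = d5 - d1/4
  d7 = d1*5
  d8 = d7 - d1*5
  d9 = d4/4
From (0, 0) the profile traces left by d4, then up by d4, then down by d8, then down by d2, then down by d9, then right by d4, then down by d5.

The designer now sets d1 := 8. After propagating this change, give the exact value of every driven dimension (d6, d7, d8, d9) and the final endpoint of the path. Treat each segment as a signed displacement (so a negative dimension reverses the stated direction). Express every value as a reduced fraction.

Apply edit: d1 := 8
  d6 = d5 - d1/4 = 18
  d7 = d1*5 = 40
  d8 = d7 - d1*5 = 0
  d9 = d4/4 = 1/2
Walk from origin (0, 0):
  seg 1: left by d4 = 2 → (-2, 0)
  seg 2: up by d4 = 2 → (-2, 2)
  seg 3: down by d8 = 0 → (-2, 2)
  seg 4: down by d2 = 3/5 → (-2, 7/5)
  seg 5: down by d9 = 1/2 → (-2, 9/10)
  seg 6: right by d4 = 2 → (0, 9/10)
  seg 7: down by d5 = 20 → (0, -191/10)

d6 = 18
d7 = 40
d8 = 0
d9 = 1/2
endpoint = (0, -191/10)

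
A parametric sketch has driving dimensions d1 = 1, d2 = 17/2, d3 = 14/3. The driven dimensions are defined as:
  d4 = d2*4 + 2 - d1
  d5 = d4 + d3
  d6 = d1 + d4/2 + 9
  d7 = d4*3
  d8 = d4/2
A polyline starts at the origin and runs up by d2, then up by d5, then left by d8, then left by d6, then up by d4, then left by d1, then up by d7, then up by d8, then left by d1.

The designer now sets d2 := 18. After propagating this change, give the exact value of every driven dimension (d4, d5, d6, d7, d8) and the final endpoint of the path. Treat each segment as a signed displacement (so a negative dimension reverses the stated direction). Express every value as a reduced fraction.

d4 = 73
d5 = 233/3
d6 = 93/2
d7 = 219
d8 = 73/2
endpoint = (-85, 2545/6)

Apply edit: d2 := 18
  d4 = d2*4 + 2 - d1 = 73
  d5 = d4 + d3 = 233/3
  d6 = d1 + d4/2 + 9 = 93/2
  d7 = d4*3 = 219
  d8 = d4/2 = 73/2
Walk from origin (0, 0):
  seg 1: up by d2 = 18 → (0, 18)
  seg 2: up by d5 = 233/3 → (0, 287/3)
  seg 3: left by d8 = 73/2 → (-73/2, 287/3)
  seg 4: left by d6 = 93/2 → (-83, 287/3)
  seg 5: up by d4 = 73 → (-83, 506/3)
  seg 6: left by d1 = 1 → (-84, 506/3)
  seg 7: up by d7 = 219 → (-84, 1163/3)
  seg 8: up by d8 = 73/2 → (-84, 2545/6)
  seg 9: left by d1 = 1 → (-85, 2545/6)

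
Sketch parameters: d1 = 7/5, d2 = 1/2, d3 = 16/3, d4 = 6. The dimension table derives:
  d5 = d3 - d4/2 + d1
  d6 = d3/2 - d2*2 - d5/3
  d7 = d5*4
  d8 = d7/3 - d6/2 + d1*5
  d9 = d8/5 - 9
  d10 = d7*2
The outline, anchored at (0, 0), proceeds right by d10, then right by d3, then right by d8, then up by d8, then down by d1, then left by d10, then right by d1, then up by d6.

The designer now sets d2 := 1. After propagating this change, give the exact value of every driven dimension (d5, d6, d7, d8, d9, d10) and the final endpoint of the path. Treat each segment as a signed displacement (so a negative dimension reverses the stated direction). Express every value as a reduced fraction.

d5 = 56/15
d6 = -26/45
d7 = 224/15
d8 = 184/15
d9 = -491/75
d10 = 448/15
endpoint = (19, 463/45)

Apply edit: d2 := 1
  d5 = d3 - d4/2 + d1 = 56/15
  d6 = d3/2 - d2*2 - d5/3 = -26/45
  d7 = d5*4 = 224/15
  d8 = d7/3 - d6/2 + d1*5 = 184/15
  d9 = d8/5 - 9 = -491/75
  d10 = d7*2 = 448/15
Walk from origin (0, 0):
  seg 1: right by d10 = 448/15 → (448/15, 0)
  seg 2: right by d3 = 16/3 → (176/5, 0)
  seg 3: right by d8 = 184/15 → (712/15, 0)
  seg 4: up by d8 = 184/15 → (712/15, 184/15)
  seg 5: down by d1 = 7/5 → (712/15, 163/15)
  seg 6: left by d10 = 448/15 → (88/5, 163/15)
  seg 7: right by d1 = 7/5 → (19, 163/15)
  seg 8: up by d6 = -26/45 → (19, 463/45)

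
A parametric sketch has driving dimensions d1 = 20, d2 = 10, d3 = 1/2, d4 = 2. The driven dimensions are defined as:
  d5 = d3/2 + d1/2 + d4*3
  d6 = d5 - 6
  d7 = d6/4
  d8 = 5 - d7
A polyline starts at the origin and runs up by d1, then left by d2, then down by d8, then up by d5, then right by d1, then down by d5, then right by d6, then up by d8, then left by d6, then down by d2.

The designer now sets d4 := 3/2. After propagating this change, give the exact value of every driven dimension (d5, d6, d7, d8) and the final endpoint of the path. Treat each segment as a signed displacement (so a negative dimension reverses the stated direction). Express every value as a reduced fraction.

d5 = 59/4
d6 = 35/4
d7 = 35/16
d8 = 45/16
endpoint = (10, 10)

Apply edit: d4 := 3/2
  d5 = d3/2 + d1/2 + d4*3 = 59/4
  d6 = d5 - 6 = 35/4
  d7 = d6/4 = 35/16
  d8 = 5 - d7 = 45/16
Walk from origin (0, 0):
  seg 1: up by d1 = 20 → (0, 20)
  seg 2: left by d2 = 10 → (-10, 20)
  seg 3: down by d8 = 45/16 → (-10, 275/16)
  seg 4: up by d5 = 59/4 → (-10, 511/16)
  seg 5: right by d1 = 20 → (10, 511/16)
  seg 6: down by d5 = 59/4 → (10, 275/16)
  seg 7: right by d6 = 35/4 → (75/4, 275/16)
  seg 8: up by d8 = 45/16 → (75/4, 20)
  seg 9: left by d6 = 35/4 → (10, 20)
  seg 10: down by d2 = 10 → (10, 10)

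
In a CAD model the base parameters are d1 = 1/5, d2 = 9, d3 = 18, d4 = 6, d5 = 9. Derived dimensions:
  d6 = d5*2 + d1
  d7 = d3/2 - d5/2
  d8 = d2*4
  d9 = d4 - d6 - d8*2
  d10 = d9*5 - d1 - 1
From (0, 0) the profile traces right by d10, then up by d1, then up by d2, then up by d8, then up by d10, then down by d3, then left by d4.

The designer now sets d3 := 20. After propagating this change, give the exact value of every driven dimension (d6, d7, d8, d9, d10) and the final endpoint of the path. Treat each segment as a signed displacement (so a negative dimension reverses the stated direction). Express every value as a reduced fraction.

d6 = 91/5
d7 = 11/2
d8 = 36
d9 = -421/5
d10 = -2111/5
endpoint = (-2141/5, -397)

Apply edit: d3 := 20
  d6 = d5*2 + d1 = 91/5
  d7 = d3/2 - d5/2 = 11/2
  d8 = d2*4 = 36
  d9 = d4 - d6 - d8*2 = -421/5
  d10 = d9*5 - d1 - 1 = -2111/5
Walk from origin (0, 0):
  seg 1: right by d10 = -2111/5 → (-2111/5, 0)
  seg 2: up by d1 = 1/5 → (-2111/5, 1/5)
  seg 3: up by d2 = 9 → (-2111/5, 46/5)
  seg 4: up by d8 = 36 → (-2111/5, 226/5)
  seg 5: up by d10 = -2111/5 → (-2111/5, -377)
  seg 6: down by d3 = 20 → (-2111/5, -397)
  seg 7: left by d4 = 6 → (-2141/5, -397)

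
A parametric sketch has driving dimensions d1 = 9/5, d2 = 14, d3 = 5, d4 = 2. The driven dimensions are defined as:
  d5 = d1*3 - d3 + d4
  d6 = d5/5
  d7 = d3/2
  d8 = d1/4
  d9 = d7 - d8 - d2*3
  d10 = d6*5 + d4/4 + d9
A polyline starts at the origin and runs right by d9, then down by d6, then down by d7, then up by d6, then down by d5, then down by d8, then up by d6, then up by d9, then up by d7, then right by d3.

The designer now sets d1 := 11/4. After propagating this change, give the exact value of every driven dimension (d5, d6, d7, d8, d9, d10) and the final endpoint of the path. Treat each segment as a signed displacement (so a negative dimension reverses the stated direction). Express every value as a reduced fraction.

Apply edit: d1 := 11/4
  d5 = d1*3 - d3 + d4 = 21/4
  d6 = d5/5 = 21/20
  d7 = d3/2 = 5/2
  d8 = d1/4 = 11/16
  d9 = d7 - d8 - d2*3 = -643/16
  d10 = d6*5 + d4/4 + d9 = -551/16
Walk from origin (0, 0):
  seg 1: right by d9 = -643/16 → (-643/16, 0)
  seg 2: down by d6 = 21/20 → (-643/16, -21/20)
  seg 3: down by d7 = 5/2 → (-643/16, -71/20)
  seg 4: up by d6 = 21/20 → (-643/16, -5/2)
  seg 5: down by d5 = 21/4 → (-643/16, -31/4)
  seg 6: down by d8 = 11/16 → (-643/16, -135/16)
  seg 7: up by d6 = 21/20 → (-643/16, -591/80)
  seg 8: up by d9 = -643/16 → (-643/16, -1903/40)
  seg 9: up by d7 = 5/2 → (-643/16, -1803/40)
  seg 10: right by d3 = 5 → (-563/16, -1803/40)

d5 = 21/4
d6 = 21/20
d7 = 5/2
d8 = 11/16
d9 = -643/16
d10 = -551/16
endpoint = (-563/16, -1803/40)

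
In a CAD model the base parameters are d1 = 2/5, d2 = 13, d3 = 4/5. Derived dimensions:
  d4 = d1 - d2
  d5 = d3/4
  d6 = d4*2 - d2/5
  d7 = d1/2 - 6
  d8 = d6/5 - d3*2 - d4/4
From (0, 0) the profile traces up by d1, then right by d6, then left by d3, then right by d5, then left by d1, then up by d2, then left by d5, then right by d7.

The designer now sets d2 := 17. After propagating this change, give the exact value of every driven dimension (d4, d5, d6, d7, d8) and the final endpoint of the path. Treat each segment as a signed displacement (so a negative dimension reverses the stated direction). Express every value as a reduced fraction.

Apply edit: d2 := 17
  d4 = d1 - d2 = -83/5
  d5 = d3/4 = 1/5
  d6 = d4*2 - d2/5 = -183/5
  d7 = d1/2 - 6 = -29/5
  d8 = d6/5 - d3*2 - d4/4 = -477/100
Walk from origin (0, 0):
  seg 1: up by d1 = 2/5 → (0, 2/5)
  seg 2: right by d6 = -183/5 → (-183/5, 2/5)
  seg 3: left by d3 = 4/5 → (-187/5, 2/5)
  seg 4: right by d5 = 1/5 → (-186/5, 2/5)
  seg 5: left by d1 = 2/5 → (-188/5, 2/5)
  seg 6: up by d2 = 17 → (-188/5, 87/5)
  seg 7: left by d5 = 1/5 → (-189/5, 87/5)
  seg 8: right by d7 = -29/5 → (-218/5, 87/5)

d4 = -83/5
d5 = 1/5
d6 = -183/5
d7 = -29/5
d8 = -477/100
endpoint = (-218/5, 87/5)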